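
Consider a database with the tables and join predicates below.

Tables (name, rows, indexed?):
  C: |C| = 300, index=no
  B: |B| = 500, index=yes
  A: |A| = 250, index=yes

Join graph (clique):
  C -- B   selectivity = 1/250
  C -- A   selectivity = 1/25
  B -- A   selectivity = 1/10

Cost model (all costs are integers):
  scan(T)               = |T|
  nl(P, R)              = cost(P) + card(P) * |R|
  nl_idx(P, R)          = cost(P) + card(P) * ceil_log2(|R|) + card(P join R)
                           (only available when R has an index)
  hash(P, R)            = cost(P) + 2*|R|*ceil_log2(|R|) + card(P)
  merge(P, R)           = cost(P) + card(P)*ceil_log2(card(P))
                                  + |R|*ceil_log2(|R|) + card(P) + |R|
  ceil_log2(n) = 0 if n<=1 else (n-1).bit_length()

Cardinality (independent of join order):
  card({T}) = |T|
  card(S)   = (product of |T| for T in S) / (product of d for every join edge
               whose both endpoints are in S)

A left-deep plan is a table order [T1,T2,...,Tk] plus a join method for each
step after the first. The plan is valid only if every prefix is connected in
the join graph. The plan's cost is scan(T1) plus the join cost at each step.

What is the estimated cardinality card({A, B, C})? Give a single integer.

Tables in S: A(250), B(500), C(300)
Edges inside S: C-B(d=250), C-A(d=25), B-A(d=10)
numerator = 250 * 500 * 300 = 37500000
denominator = 250 * 25 * 10 = 62500
card(S) = 37500000 / 62500 = 600

600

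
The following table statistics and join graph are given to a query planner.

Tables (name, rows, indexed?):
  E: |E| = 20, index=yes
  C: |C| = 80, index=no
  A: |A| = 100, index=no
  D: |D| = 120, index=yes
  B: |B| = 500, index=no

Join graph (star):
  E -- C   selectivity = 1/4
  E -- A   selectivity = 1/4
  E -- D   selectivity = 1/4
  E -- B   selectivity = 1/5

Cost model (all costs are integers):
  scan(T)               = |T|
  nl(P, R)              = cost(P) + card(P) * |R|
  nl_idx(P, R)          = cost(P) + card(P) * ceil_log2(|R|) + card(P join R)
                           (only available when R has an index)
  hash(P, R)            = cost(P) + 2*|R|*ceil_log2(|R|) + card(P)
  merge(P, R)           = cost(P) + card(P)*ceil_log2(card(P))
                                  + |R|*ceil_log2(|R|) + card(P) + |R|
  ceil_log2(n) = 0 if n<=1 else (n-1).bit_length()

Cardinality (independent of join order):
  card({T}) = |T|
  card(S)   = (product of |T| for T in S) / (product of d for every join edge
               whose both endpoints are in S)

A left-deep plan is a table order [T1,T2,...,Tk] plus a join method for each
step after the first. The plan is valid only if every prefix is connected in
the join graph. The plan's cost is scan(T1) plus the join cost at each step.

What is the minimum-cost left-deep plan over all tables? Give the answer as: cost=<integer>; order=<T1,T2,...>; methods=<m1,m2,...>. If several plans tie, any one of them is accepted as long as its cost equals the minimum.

cost=322700; order=A,E,C,D,B; methods=hash,hash,hash,hash

Selinger DP (subsets sized 1..n):
  {E}: scan cost=20, card=20
  {C}: scan cost=80, card=80
  {A}: scan cost=100, card=100
  {D}: scan cost=120, card=120
  {B}: scan cost=500, card=500
  {CE}: card=400; try (E,hash)→360, (C,merge)→780, (E,merge)→840, (E,nl_idx)→880, (C,hash)→1160, (C,nl)→1620 …(+1); best=360 via (E,hash)
  {AE}: card=500; try (E,hash)→400, (A,merge)→940, (E,merge)→1020, (E,nl_idx)→1100, (A,hash)→1440, (A,nl)→2020 …(+1); best=400 via (E,hash)
  {DE}: card=600; try (E,hash)→440, (D,nl_idx)→760, (D,merge)→1100, (E,merge)→1200, (E,nl_idx)→1320, (D,hash)→1720 …(+2); best=440 via (E,hash)
  {BE}: card=2000; try (E,hash)→1200, (E,nl_idx)→5000, (B,merge)→5140, (E,merge)→5620, (B,hash)→9040, (B,nl)→10020 …(+1); best=1200 via (E,hash)
  {ACE}: card=10000; try (C,hash)→2020, (A,hash)→2160, (A,merge)→5160, (C,merge)→6040, (A,nl)→40360, (C,nl)→40400; best=2020 via (C,hash)
  {CDE}: card=12000; try (C,hash)→2160, (D,hash)→2440, (D,merge)→5320, (C,merge)→7680, (D,nl_idx)→15160, (D,nl)→48360 …(+1); best=2160 via (C,hash)
  {BCE}: card=40000; try (C,hash)→4320, (B,merge)→9360, (B,hash)→9760, (C,merge)→25840, (C,nl)→161200, (B,nl)→200360; best=4320 via (C,hash)
  {ADE}: card=15000; try (A,hash)→2440, (D,hash)→2580, (D,merge)→6360, (A,merge)→7840, (D,nl_idx)→18900, (D,nl)→60400 …(+1); best=2440 via (A,hash)
  {ABE}: card=50000; try (A,hash)→4600, (B,hash)→9900, (B,merge)→10400, (A,merge)→26000, (A,nl)→201200, (B,nl)→250400; best=4600 via (A,hash)
  {BDE}: card=60000; try (D,hash)→4880, (B,hash)→10040, (B,merge)→12040, (D,merge)→26160, (D,nl_idx)→75200, (D,nl)→241200 …(+1); best=4880 via (D,hash)
  {ACDE}: card=300000; try (D,hash)→13700, (A,hash)→15560, (C,hash)→18560, (D,merge)→152980, (A,merge)→182960, (C,merge)→228080 …(+4); best=13700 via (D,hash)
  {ABCE}: card=1000000; try (B,hash)→21020, (A,hash)→45720, (C,hash)→55720, (B,merge)→157020, (A,merge)→685120, (C,merge)→855240 …(+3); best=21020 via (B,hash)
  {BCDE}: card=1200000; try (B,hash)→23160, (D,hash)→46000, (C,hash)→66000, (B,merge)→187160, (D,merge)→685280, (C,merge)→1025520 …(+4); best=23160 via (B,hash)
  {ABDE}: card=1500000; try (B,hash)→26440, (D,hash)→56280, (A,hash)→66280, (B,merge)→232440, (D,merge)→855560, (A,merge)→1025680 …(+4); best=26440 via (B,hash)
  {ABCDE}: card=30000000; try (B,hash)→322700, (D,hash)→1022700, (A,hash)→1224560, (C,hash)→1527560, (B,merge)→6018700, (D,merge)→21021980 …(+7); best=322700 via (B,hash)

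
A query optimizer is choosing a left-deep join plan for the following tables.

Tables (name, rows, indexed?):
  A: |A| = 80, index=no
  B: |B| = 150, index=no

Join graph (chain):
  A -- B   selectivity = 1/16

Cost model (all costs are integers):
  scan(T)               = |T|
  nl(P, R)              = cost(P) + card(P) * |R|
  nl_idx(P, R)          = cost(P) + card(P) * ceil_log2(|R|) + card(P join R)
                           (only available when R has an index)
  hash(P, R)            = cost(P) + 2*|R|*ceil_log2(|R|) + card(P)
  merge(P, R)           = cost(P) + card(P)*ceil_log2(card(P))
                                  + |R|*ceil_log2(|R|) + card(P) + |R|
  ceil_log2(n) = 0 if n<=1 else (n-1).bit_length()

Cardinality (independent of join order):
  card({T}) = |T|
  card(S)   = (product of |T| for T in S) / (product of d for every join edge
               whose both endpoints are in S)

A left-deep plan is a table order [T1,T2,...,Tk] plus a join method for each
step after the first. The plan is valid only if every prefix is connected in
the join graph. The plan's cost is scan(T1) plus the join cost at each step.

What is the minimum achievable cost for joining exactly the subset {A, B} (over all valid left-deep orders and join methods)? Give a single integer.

Selinger DP over subsets of {A,B}:
  {A}: scan cost=80, card=80
  {B}: scan cost=150, card=150
  {AB}: card=750; try (A,hash)→1420, (B,merge)→2070, (A,merge)→2140, (B,hash)→2560, (B,nl)→12080, (A,nl)→12150; best=1420 via (A,hash)

1420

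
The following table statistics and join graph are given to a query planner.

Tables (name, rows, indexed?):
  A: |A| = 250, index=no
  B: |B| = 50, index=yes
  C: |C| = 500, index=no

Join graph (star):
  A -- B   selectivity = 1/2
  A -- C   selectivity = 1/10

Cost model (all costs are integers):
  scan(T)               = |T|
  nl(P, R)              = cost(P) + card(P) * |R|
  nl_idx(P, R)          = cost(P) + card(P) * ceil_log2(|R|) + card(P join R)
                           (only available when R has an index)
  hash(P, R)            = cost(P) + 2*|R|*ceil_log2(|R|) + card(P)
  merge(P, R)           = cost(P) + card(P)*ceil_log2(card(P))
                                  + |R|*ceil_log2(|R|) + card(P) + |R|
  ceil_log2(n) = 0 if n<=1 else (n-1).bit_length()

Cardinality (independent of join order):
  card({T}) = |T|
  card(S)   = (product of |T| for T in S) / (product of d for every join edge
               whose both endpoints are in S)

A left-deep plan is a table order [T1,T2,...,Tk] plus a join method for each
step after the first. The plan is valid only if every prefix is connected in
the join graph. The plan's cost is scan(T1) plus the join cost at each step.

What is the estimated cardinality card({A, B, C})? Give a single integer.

312500

Tables in S: A(250), B(50), C(500)
Edges inside S: A-B(d=2), A-C(d=10)
numerator = 250 * 50 * 500 = 6250000
denominator = 2 * 10 = 20
card(S) = 6250000 / 20 = 312500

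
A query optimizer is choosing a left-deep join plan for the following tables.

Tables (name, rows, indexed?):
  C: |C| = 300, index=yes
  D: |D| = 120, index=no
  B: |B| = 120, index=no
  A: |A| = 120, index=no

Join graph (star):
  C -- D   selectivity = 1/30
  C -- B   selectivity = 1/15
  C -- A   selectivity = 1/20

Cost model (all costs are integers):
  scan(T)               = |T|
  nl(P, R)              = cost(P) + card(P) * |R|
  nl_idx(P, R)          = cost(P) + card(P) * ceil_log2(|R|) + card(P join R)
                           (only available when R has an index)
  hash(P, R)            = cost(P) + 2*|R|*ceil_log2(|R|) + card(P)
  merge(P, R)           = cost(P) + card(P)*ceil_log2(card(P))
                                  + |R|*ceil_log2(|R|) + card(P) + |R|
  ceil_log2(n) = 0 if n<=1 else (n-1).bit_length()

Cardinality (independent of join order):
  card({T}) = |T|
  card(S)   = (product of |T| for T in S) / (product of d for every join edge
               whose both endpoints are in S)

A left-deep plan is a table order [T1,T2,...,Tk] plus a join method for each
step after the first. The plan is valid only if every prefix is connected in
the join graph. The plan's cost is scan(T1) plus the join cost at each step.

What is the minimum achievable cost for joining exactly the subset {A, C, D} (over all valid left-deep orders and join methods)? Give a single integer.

5160

Selinger DP over subsets of {A,C,D}:
  {C}: scan cost=300, card=300
  {D}: scan cost=120, card=120
  {A}: scan cost=120, card=120
  {CD}: card=1200; try (D,hash)→2280, (C,nl_idx)→2400, (C,merge)→4080, (D,merge)→4260, (C,hash)→5640, (C,nl)→36120 …(+1); best=2280 via (D,hash)
  {AC}: card=1800; try (A,hash)→2280, (C,nl_idx)→3000, (C,merge)→4080, (A,merge)→4260, (C,hash)→5640, (C,nl)→36120 …(+1); best=2280 via (A,hash)
  {ACD}: card=7200; try (A,hash)→5160, (D,hash)→5760, (A,merge)→17640, (D,merge)→24840, (A,nl)→146280, (D,nl)→218280; best=5160 via (A,hash)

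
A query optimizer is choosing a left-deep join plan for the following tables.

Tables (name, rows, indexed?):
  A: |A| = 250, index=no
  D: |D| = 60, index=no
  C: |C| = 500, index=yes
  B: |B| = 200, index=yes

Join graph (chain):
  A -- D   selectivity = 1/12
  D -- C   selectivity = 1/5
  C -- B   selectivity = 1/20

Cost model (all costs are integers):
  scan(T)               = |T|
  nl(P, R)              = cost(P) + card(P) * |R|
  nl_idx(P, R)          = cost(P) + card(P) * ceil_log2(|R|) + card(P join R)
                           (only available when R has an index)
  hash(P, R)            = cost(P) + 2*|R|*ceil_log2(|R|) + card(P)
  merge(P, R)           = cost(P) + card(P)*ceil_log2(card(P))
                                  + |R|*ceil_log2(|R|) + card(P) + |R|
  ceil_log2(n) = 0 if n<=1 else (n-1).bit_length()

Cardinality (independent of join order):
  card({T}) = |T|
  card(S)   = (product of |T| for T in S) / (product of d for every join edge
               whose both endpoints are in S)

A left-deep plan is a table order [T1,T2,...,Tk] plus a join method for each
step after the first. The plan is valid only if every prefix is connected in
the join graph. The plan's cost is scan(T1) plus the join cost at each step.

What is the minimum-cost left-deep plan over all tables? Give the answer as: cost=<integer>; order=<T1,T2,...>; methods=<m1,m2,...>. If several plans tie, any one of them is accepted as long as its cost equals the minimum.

Selinger DP (subsets sized 1..n):
  {A}: scan cost=250, card=250
  {D}: scan cost=60, card=60
  {C}: scan cost=500, card=500
  {B}: scan cost=200, card=200
  {AD}: card=1250; try (D,hash)→1220, (A,merge)→2730, (D,merge)→2920, (A,hash)→4120, (A,nl)→15060, (D,nl)→15250; best=1220 via (D,hash)
  {CD}: card=6000; try (D,hash)→1720, (C,merge)→5480, (D,merge)→5920, (C,nl_idx)→6600, (C,hash)→9120, (C,nl)→30060 …(+1); best=1720 via (D,hash)
  {BC}: card=5000; try (B,hash)→4200, (C,merge)→7000, (C,nl_idx)→7000, (B,merge)→7300, (C,hash)→9400, (B,nl_idx)→9500 …(+2); best=4200 via (B,hash)
  {ACD}: card=125000; try (C,hash)→11470, (A,hash)→11720, (C,merge)→21220, (A,merge)→87970, (C,nl_idx)→137470, (C,nl)→626220 …(+1); best=11470 via (C,hash)
  {BCD}: card=60000; try (D,hash)→9920, (B,hash)→10920, (D,merge)→74620, (B,merge)→87520, (B,nl_idx)→109720, (D,nl)→304200 …(+1); best=9920 via (D,hash)
  {ABCD}: card=1250000; try (A,hash)→73920, (B,hash)→139670, (A,merge)→1032170, (B,nl_idx)→2261470, (B,merge)→2263270, (A,nl)→15009920 …(+1); best=73920 via (A,hash)

cost=73920; order=C,B,D,A; methods=hash,hash,hash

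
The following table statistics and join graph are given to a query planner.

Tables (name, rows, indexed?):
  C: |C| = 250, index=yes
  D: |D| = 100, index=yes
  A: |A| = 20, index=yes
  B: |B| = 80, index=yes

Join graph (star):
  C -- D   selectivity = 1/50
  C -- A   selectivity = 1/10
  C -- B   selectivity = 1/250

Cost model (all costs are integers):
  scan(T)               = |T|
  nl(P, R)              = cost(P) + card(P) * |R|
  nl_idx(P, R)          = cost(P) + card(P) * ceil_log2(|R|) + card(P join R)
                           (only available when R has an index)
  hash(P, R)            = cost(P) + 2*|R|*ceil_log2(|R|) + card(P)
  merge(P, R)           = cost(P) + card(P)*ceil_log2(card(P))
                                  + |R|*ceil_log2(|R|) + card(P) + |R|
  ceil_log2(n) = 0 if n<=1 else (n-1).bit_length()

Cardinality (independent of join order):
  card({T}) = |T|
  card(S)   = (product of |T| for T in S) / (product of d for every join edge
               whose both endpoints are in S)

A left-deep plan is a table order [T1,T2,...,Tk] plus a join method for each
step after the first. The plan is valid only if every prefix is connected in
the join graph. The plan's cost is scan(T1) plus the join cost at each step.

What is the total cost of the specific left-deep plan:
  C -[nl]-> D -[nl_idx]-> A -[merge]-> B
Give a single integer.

step 1: scan C: cost=250, card=250
step 2: join D via nl
    card(P join D) = 250*100/(50) = 500
    cost = 250 + 250*100 = 25250
step 3: join A via nl_idx
    card(P join A) = 500*20/(10) = 1000
    cost = 25250 + 500*5 + 1000 = 28750
step 4: join B via merge
    card(P join B) = 1000*80/(250) = 320
    cost = 28750 + 1000*10 + 80*7 + 1000 + 80 = 40390

40390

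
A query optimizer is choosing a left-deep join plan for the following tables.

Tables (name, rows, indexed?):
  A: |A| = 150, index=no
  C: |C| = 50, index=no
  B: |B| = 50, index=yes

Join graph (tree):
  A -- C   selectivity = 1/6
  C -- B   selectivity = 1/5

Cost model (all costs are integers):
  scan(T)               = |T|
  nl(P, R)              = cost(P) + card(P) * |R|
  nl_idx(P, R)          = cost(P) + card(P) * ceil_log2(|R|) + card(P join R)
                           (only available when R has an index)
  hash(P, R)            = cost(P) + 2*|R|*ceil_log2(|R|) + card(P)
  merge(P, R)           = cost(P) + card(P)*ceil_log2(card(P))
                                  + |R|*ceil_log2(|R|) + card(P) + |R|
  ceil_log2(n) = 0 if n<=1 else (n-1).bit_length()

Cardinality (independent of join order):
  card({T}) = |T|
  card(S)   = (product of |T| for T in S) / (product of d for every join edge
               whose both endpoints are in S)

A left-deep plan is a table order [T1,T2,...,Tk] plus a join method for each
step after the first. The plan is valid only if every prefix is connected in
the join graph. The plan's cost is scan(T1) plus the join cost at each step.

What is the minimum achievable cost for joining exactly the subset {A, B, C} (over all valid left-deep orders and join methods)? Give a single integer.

2750

Selinger DP over subsets of {A,B,C}:
  {A}: scan cost=150, card=150
  {C}: scan cost=50, card=50
  {B}: scan cost=50, card=50
  {AC}: card=1250; try (C,hash)→900, (A,merge)→1750, (C,merge)→1850, (A,hash)→2500, (A,nl)→7550, (C,nl)→7650; best=900 via (C,hash)
  {BC}: card=500; try (C,hash)→700, (B,hash)→700, (C,merge)→750, (B,merge)→750, (B,nl_idx)→850, (C,nl)→2550 …(+1); best=700 via (C,hash)
  {ABC}: card=12500; try (B,hash)→2750, (A,hash)→3600, (A,merge)→7050, (B,merge)→16250, (B,nl_idx)→20900, (B,nl)→63400 …(+1); best=2750 via (B,hash)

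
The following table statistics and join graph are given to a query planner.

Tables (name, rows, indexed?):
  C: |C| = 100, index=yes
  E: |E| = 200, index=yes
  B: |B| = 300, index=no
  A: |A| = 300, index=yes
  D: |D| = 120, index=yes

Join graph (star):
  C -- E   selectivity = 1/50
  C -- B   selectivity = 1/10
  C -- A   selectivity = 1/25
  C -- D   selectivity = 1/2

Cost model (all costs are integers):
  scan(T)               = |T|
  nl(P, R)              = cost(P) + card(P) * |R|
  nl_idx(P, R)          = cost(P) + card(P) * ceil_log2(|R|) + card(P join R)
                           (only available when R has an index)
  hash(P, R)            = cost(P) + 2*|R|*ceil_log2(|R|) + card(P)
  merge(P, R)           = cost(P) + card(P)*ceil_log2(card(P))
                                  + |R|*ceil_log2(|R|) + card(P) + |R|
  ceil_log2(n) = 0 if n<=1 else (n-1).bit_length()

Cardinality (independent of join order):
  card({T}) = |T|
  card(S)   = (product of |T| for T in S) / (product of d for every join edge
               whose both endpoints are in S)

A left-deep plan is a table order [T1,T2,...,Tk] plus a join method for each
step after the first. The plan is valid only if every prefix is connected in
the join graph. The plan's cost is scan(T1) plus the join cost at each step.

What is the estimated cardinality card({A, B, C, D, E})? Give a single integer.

Tables in S: A(300), B(300), C(100), D(120), E(200)
Edges inside S: C-E(d=50), C-B(d=10), C-A(d=25), C-D(d=2)
numerator = 300 * 300 * 100 * 120 * 200 = 216000000000
denominator = 50 * 10 * 25 * 2 = 25000
card(S) = 216000000000 / 25000 = 8640000

8640000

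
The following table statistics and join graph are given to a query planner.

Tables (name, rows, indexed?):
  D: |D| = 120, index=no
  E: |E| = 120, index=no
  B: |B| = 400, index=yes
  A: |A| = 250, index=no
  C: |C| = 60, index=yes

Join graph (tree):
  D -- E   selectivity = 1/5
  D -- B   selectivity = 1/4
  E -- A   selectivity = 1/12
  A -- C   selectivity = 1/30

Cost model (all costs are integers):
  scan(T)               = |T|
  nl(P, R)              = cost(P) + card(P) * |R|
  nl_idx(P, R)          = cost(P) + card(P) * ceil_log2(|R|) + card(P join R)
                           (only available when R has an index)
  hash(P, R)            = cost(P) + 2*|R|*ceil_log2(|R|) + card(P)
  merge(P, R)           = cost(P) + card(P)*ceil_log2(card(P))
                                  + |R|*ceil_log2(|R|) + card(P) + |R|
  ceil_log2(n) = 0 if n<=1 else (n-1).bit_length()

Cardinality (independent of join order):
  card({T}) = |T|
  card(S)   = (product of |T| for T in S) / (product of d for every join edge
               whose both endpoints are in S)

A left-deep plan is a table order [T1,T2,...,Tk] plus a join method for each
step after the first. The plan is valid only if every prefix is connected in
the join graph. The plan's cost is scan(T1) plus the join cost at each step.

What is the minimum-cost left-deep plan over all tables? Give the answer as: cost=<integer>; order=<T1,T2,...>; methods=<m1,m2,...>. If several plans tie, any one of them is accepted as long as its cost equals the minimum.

Selinger DP (subsets sized 1..n):
  {D}: scan cost=120, card=120
  {E}: scan cost=120, card=120
  {B}: scan cost=400, card=400
  {A}: scan cost=250, card=250
  {C}: scan cost=60, card=60
  {DE}: card=2880; try (E,hash)→1920, (D,hash)→1920, (E,merge)→2040, (D,merge)→2040, (E,nl)→14520, (D,nl)→14520; best=1920 via (E,hash)
  {BD}: card=12000; try (D,hash)→2480, (B,merge)→5080, (D,merge)→5360, (B,hash)→7440, (B,nl_idx)→13200, (B,nl)→48120 …(+1); best=2480 via (D,hash)
  {AE}: card=2500; try (E,hash)→2180, (A,merge)→3330, (E,merge)→3460, (A,hash)→4240, (A,nl)→30120, (E,nl)→30250; best=2180 via (E,hash)
  {AC}: card=500; try (C,hash)→1220, (C,nl_idx)→2250, (A,merge)→2730, (C,merge)→2920, (A,hash)→4120, (A,nl)→15060 …(+1); best=1220 via (C,hash)
  {BDE}: card=288000; try (B,hash)→12000, (E,hash)→16160, (B,merge)→43360, (E,merge)→183440, (B,nl_idx)→315840, (B,nl)→1153920 …(+1); best=12000 via (B,hash)
  {ADE}: card=60000; try (D,hash)→6360, (A,hash)→8800, (D,merge)→35640, (A,merge)→41610, (D,nl)→302180, (A,nl)→721920; best=6360 via (D,hash)
  {ACE}: card=5000; try (E,hash)→3400, (C,hash)→5400, (E,merge)→7180, (C,nl_idx)→22180, (C,merge)→35100, (E,nl)→61220 …(+1); best=3400 via (E,hash)
  {ABDE}: card=6000000; try (B,hash)→73560, (A,hash)→304000, (B,merge)→1030360, (A,merge)→5774250, (B,nl_idx)→6546360, (B,nl)→24006360 …(+1); best=73560 via (B,hash)
  {ACDE}: card=120000; try (D,hash)→10080, (C,hash)→67080, (D,merge)→74360, (C,nl_idx)→486360, (D,nl)→603400, (C,merge)→1026780 …(+1); best=10080 via (D,hash)
  {ABCDE}: card=12000000; try (B,hash)→137280, (B,merge)→2174080, (C,hash)→6074280, (B,nl_idx)→13090080, (B,nl)→48010080, (C,nl_idx)→48073560 …(+2); best=137280 via (B,hash)

cost=137280; order=A,C,E,D,B; methods=hash,hash,hash,hash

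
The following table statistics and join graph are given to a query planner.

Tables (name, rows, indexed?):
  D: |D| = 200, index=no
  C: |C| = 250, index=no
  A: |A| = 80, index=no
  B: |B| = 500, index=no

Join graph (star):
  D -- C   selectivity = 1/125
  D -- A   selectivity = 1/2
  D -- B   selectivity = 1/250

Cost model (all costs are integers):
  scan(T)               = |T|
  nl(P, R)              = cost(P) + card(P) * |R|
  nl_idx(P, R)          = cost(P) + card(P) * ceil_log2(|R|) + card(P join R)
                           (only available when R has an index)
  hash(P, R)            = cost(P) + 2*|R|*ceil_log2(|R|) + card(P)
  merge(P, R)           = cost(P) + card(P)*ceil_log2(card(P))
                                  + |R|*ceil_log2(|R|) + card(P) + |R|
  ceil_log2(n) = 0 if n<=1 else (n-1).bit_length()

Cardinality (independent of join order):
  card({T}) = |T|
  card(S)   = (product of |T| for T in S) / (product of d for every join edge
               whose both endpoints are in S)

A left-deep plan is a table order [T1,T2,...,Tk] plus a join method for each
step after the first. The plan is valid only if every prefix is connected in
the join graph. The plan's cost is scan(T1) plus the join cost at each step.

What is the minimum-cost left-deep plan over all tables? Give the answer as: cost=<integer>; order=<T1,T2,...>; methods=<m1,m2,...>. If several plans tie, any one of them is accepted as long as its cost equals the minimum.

cost=10520; order=B,D,C,A; methods=hash,hash,hash

Selinger DP (subsets sized 1..n):
  {D}: scan cost=200, card=200
  {C}: scan cost=250, card=250
  {A}: scan cost=80, card=80
  {B}: scan cost=500, card=500
  {CD}: card=400; try (D,hash)→3700, (C,merge)→4250, (D,merge)→4300, (C,hash)→4400, (C,nl)→50200, (D,nl)→50250; best=3700 via (D,hash)
  {AD}: card=8000; try (A,hash)→1520, (D,merge)→2520, (A,merge)→2640, (D,hash)→3360, (D,nl)→16080, (A,nl)→16200; best=1520 via (A,hash)
  {BD}: card=400; try (D,hash)→4200, (B,merge)→7000, (D,merge)→7300, (B,hash)→9400, (B,nl)→100200, (D,nl)→100500; best=4200 via (D,hash)
  {ACD}: card=16000; try (A,hash)→5220, (A,merge)→8340, (C,hash)→13520, (A,nl)→35700, (C,merge)→115770, (C,nl)→2001520; best=5220 via (A,hash)
  {BCD}: card=800; try (C,hash)→8600, (C,merge)→10450, (B,merge)→12700, (B,hash)→13100, (C,nl)→104200, (B,nl)→203700; best=8600 via (C,hash)
  {ABD}: card=16000; try (A,hash)→5720, (A,merge)→8840, (B,hash)→18520, (A,nl)→36200, (B,merge)→118520, (B,nl)→4001520; best=5720 via (A,hash)
  {ABCD}: card=32000; try (A,hash)→10520, (A,merge)→18040, (C,hash)→25720, (B,hash)→30220, (A,nl)→72600, (C,merge)→247970 …(+3); best=10520 via (A,hash)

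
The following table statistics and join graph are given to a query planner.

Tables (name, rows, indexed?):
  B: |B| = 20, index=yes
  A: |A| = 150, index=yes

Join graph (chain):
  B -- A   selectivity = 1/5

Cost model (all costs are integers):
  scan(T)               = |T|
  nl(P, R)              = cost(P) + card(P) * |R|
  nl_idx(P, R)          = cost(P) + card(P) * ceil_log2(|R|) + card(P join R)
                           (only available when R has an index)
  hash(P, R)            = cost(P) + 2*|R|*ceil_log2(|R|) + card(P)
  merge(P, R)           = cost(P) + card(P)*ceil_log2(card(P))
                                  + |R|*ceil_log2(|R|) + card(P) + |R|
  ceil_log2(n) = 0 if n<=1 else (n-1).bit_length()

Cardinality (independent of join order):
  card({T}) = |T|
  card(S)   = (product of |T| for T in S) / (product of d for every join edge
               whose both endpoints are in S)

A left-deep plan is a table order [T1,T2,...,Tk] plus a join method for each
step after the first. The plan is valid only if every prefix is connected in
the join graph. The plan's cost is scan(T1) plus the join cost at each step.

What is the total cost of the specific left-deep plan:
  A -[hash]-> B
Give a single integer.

step 1: scan A: cost=150, card=150
step 2: join B via hash
    card(P join B) = 150*20/(5) = 600
    cost = 150 + 2*20*5 + 150 = 500

500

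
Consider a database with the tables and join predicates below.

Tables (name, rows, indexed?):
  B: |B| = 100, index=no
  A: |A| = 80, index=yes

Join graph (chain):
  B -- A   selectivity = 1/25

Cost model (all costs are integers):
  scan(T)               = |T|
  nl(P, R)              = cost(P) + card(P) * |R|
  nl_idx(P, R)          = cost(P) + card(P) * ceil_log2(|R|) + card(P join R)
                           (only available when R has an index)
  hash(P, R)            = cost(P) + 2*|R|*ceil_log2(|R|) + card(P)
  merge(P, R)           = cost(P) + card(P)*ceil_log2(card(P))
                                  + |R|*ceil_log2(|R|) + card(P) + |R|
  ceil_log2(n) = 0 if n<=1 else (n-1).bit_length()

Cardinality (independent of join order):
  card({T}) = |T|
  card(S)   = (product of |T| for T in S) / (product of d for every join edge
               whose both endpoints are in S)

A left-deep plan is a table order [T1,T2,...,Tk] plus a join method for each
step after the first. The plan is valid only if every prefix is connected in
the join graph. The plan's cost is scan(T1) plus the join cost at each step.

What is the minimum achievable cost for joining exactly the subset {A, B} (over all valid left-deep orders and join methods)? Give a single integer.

Selinger DP over subsets of {A,B}:
  {B}: scan cost=100, card=100
  {A}: scan cost=80, card=80
  {AB}: card=320; try (A,nl_idx)→1120, (A,hash)→1320, (B,merge)→1520, (A,merge)→1540, (B,hash)→1560, (B,nl)→8080 …(+1); best=1120 via (A,nl_idx)

1120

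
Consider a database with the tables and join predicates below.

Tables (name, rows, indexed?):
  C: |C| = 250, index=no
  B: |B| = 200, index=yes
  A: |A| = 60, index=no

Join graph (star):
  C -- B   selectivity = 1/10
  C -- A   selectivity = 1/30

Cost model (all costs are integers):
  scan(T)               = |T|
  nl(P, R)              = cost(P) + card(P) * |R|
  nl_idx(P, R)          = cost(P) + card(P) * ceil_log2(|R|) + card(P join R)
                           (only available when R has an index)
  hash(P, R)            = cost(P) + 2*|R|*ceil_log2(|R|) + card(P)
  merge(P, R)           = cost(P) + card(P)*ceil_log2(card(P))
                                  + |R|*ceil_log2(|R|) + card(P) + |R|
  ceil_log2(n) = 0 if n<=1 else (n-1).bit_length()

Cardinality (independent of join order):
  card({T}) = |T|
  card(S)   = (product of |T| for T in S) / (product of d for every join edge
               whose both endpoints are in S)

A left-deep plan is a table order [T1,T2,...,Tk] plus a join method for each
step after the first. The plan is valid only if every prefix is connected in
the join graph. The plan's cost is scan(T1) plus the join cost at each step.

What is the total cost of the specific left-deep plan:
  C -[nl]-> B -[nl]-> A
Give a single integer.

step 1: scan C: cost=250, card=250
step 2: join B via nl
    card(P join B) = 250*200/(10) = 5000
    cost = 250 + 250*200 = 50250
step 3: join A via nl
    card(P join A) = 5000*60/(30) = 10000
    cost = 50250 + 5000*60 = 350250

350250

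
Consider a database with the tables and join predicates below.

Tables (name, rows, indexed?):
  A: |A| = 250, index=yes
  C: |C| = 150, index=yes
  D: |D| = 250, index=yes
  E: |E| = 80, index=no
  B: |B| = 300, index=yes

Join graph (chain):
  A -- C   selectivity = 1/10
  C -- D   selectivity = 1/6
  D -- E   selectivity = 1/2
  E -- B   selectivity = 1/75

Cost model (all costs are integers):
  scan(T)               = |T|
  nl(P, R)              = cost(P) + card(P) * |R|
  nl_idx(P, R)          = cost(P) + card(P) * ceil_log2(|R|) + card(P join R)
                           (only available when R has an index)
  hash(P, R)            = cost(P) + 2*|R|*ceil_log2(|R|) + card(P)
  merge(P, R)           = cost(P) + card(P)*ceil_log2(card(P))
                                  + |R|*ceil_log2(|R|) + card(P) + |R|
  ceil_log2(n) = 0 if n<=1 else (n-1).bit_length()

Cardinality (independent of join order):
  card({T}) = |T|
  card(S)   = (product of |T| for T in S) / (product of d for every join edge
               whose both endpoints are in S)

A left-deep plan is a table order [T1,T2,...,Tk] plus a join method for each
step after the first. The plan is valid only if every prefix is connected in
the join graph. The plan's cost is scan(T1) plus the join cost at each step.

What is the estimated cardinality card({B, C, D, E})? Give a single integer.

Tables in S: B(300), C(150), D(250), E(80)
Edges inside S: C-D(d=6), D-E(d=2), E-B(d=75)
numerator = 300 * 150 * 250 * 80 = 900000000
denominator = 6 * 2 * 75 = 900
card(S) = 900000000 / 900 = 1000000

1000000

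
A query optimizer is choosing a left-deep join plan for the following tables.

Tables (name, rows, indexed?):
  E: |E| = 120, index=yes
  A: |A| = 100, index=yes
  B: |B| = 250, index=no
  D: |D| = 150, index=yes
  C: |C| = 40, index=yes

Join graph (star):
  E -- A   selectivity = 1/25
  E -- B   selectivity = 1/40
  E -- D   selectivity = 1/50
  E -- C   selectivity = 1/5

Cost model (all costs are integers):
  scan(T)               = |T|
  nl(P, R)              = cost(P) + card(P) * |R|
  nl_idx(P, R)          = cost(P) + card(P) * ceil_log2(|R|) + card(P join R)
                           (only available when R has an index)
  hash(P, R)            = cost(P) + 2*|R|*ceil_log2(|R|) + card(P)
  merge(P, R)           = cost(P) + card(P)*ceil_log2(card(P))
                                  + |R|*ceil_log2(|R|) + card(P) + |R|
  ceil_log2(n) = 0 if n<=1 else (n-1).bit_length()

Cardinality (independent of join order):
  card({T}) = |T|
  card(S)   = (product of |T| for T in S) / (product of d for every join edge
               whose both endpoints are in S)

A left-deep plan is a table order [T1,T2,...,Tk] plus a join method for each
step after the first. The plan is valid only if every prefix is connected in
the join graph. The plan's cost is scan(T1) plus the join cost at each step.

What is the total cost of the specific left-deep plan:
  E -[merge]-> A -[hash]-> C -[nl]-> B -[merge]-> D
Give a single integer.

step 1: scan E: cost=120, card=120
step 2: join A via merge
    card(P join A) = 120*100/(25) = 480
    cost = 120 + 120*7 + 100*7 + 120 + 100 = 1880
step 3: join C via hash
    card(P join C) = 480*40/(5) = 3840
    cost = 1880 + 2*40*6 + 480 = 2840
step 4: join B via nl
    card(P join B) = 3840*250/(40) = 24000
    cost = 2840 + 3840*250 = 962840
step 5: join D via merge
    card(P join D) = 24000*150/(50) = 72000
    cost = 962840 + 24000*15 + 150*8 + 24000 + 150 = 1348190

1348190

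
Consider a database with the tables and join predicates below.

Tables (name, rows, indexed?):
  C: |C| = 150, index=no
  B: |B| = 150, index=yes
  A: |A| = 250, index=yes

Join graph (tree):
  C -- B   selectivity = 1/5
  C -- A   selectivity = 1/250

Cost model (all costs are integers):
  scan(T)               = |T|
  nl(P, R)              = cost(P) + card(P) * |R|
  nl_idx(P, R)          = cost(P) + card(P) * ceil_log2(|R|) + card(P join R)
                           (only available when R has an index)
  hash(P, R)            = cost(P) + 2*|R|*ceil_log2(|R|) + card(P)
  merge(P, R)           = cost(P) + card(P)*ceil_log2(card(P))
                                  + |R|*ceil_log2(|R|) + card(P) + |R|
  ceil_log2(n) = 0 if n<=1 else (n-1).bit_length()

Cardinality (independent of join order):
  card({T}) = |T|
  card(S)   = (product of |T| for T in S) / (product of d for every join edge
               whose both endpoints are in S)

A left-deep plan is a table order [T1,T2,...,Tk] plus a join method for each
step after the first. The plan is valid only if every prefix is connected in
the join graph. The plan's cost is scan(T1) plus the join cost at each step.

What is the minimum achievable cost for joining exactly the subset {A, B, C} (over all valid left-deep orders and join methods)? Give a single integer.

4050

Selinger DP over subsets of {A,B,C}:
  {C}: scan cost=150, card=150
  {B}: scan cost=150, card=150
  {A}: scan cost=250, card=250
  {BC}: card=4500; try (C,hash)→2700, (B,hash)→2700, (C,merge)→2850, (B,merge)→2850, (B,nl_idx)→5850, (C,nl)→22650 …(+1); best=2700 via (C,hash)
  {AC}: card=150; try (A,nl_idx)→1500, (C,hash)→2900, (A,merge)→3750, (C,merge)→3850, (A,hash)→4300, (A,nl)→37650 …(+1); best=1500 via (A,nl_idx)
  {ABC}: card=4500; try (B,hash)→4050, (B,merge)→4200, (B,nl_idx)→7200, (A,hash)→11200, (B,nl)→24000, (A,nl_idx)→43200 …(+2); best=4050 via (B,hash)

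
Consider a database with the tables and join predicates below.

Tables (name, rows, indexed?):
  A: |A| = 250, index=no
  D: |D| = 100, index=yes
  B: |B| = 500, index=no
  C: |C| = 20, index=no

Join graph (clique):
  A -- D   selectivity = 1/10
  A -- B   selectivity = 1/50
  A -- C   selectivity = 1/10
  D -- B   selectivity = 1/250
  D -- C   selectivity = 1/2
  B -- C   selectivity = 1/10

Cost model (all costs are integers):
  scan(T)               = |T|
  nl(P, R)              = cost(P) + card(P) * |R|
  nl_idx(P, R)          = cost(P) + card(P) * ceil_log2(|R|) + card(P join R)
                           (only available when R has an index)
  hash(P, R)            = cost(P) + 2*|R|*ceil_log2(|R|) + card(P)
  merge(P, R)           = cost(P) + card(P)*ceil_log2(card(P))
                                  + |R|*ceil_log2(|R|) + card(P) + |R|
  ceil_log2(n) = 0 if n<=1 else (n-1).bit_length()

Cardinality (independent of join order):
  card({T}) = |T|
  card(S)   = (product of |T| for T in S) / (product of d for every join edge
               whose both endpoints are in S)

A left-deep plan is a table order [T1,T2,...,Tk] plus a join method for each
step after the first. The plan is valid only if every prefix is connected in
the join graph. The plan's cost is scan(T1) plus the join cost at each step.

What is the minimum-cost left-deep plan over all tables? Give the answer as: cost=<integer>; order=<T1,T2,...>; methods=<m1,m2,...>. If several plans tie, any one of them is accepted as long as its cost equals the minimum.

cost=6750; order=B,D,A,C; methods=hash,merge,hash

Selinger DP (subsets sized 1..n):
  {A}: scan cost=250, card=250
  {D}: scan cost=100, card=100
  {B}: scan cost=500, card=500
  {C}: scan cost=20, card=20
  {AD}: card=2500; try (D,hash)→1900, (A,merge)→3150, (D,merge)→3300, (A,hash)→4200, (D,nl_idx)→4500, (A,nl)→25100 …(+1); best=1900 via (D,hash)
  {AB}: card=2500; try (A,hash)→5000, (B,merge)→7500, (A,merge)→7750, (B,hash)→9500, (B,nl)→125250, (A,nl)→125500; best=5000 via (A,hash)
  {AC}: card=500; try (C,hash)→700, (A,merge)→2390, (C,merge)→2620, (A,hash)→4040, (A,nl)→5020, (C,nl)→5250; best=700 via (C,hash)
  {BD}: card=200; try (D,hash)→2400, (D,nl_idx)→4200, (B,merge)→5900, (D,merge)→6300, (B,hash)→9200, (B,nl)→50100 …(+1); best=2400 via (D,hash)
  {CD}: card=1000; try (C,hash)→400, (D,merge)→940, (C,merge)→1020, (D,nl_idx)→1160, (D,hash)→1440, (D,nl)→2020 …(+1); best=400 via (C,hash)
  {BC}: card=1000; try (C,hash)→1200, (B,merge)→5140, (C,merge)→5620, (B,hash)→9040, (B,nl)→10020, (C,nl)→10500; best=1200 via (C,hash)
  {ABD}: card=100; try (A,merge)→6450, (A,hash)→6600, (D,hash)→8900, (B,hash)→13400, (D,nl_idx)→22600, (D,merge)→38300 …(+4); best=6450 via (A,merge)
  {ACD}: card=2500; try (D,hash)→2600, (C,hash)→4600, (A,hash)→5400, (D,merge)→6500, (D,nl_idx)→6700, (A,merge)→13650 …(+4); best=2600 via (D,hash)
  {ABC}: card=500; try (A,hash)→6200, (C,hash)→7700, (B,hash)→10200, (B,merge)→10700, (A,merge)→14450, (C,merge)→37620 …(+3); best=6200 via (A,hash)
  {BCD}: card=200; try (C,hash)→2800, (D,hash)→3600, (C,merge)→4320, (C,nl)→6400, (D,nl_idx)→8400, (B,hash)→10400 …(+4); best=2800 via (C,hash)
  {ABCD}: card=10; try (C,hash)→6750, (A,merge)→6850, (A,hash)→7000, (C,merge)→7370, (D,hash)→8100, (C,nl)→8450 …(+7); best=6750 via (C,hash)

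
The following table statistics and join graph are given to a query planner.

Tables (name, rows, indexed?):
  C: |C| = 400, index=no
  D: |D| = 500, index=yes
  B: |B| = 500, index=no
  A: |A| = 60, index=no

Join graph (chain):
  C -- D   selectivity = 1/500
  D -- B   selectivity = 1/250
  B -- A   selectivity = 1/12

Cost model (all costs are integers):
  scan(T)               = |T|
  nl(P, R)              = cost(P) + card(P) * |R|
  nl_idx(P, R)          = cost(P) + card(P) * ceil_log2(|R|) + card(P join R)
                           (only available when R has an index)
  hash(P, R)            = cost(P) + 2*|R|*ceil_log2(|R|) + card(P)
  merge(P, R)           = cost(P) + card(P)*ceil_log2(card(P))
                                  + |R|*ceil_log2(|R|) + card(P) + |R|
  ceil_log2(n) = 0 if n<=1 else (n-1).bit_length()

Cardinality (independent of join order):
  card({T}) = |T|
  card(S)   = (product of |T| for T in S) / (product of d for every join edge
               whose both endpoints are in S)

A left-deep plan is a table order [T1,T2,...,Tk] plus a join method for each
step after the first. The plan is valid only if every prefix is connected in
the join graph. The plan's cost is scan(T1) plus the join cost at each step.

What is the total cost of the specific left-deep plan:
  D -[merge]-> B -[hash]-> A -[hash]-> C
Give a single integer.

24420

step 1: scan D: cost=500, card=500
step 2: join B via merge
    card(P join B) = 500*500/(250) = 1000
    cost = 500 + 500*9 + 500*9 + 500 + 500 = 10500
step 3: join A via hash
    card(P join A) = 1000*60/(12) = 5000
    cost = 10500 + 2*60*6 + 1000 = 12220
step 4: join C via hash
    card(P join C) = 5000*400/(500) = 4000
    cost = 12220 + 2*400*9 + 5000 = 24420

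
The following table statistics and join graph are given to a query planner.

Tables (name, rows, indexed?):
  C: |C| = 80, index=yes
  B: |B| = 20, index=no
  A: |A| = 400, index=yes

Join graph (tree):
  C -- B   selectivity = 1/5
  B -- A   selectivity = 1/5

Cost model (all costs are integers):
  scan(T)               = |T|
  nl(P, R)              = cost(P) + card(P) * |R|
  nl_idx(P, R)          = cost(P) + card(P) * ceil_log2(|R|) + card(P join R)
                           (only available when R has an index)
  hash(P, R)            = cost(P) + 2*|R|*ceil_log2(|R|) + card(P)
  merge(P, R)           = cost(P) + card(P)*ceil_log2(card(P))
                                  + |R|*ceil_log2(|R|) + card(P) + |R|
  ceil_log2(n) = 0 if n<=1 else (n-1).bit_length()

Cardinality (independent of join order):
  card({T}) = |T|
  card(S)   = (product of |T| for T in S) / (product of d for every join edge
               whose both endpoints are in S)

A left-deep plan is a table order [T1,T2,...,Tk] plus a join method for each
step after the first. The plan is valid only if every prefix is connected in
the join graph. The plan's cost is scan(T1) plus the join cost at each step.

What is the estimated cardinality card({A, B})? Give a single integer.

1600

Tables in S: A(400), B(20)
Edges inside S: B-A(d=5)
numerator = 400 * 20 = 8000
denominator = 5 = 5
card(S) = 8000 / 5 = 1600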